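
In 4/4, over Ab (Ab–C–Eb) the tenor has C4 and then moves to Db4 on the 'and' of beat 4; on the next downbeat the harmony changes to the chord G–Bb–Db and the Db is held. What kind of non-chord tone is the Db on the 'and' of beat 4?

The harmony at that moment is Ab major triad (Ab, C, Eb); Db4 is not a chord tone.
It is approached by step up from C4 and then sustained as the same pitch into the next harmony.
Arriving early and becoming a chord tone when the harmony changes — an anticipation.

Anticipation.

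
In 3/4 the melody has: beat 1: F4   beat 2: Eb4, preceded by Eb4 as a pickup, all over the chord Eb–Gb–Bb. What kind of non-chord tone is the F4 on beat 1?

Upper neighbor tone.

The harmony at that moment is Eb minor triad (Eb, Gb, Bb); F4 is not a chord tone.
It is approached by step up from Eb4 and left by step down to Eb4.
Step away and step back to the same note — a neighbor tone (upper neighbor).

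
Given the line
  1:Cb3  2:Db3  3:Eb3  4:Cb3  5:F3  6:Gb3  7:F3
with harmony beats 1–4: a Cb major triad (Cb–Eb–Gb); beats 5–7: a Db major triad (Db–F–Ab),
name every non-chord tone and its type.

Db3 (beat 2) — passing tone; Gb3 (beat 6) — neighbor tone.

The harmony at that moment is Cb major triad (Cb, Eb, Gb); Db3 is not a chord tone.
It is approached by step up from Cb3 and left by step up to Eb3.
Step in, step out in the same direction — a passing tone.
The harmony at that moment is Db major triad (Db, F, Ab); Gb3 is not a chord tone.
It is approached by step up from F3 and left by step down to F3.
Step away and step back to the same note — a neighbor tone (upper neighbor).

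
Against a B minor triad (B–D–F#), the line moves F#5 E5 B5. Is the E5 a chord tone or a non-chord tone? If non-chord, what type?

The harmony at that moment is B minor triad (B, D, F#); E5 is not a chord tone.
It is approached by step down from F#5 and left by leap up to B5.
Step in, leap out — an escape tone.

Non-chord tone — an escape tone.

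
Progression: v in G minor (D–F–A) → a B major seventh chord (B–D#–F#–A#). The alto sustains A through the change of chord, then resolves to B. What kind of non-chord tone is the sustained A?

A is a retardation.

The harmony at that moment is B major seventh chord (B, D#, F#, A#); A is not a chord tone.
It is held over (the same pitch as the preceding A) and left by step up to B.
Held over from the previous chord and resolving up by step — a retardation.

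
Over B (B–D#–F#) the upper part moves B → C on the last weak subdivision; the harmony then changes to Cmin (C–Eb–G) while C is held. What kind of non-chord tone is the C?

C is an anticipation.

The harmony at that moment is B major triad (B, D#, F#); C is not a chord tone.
It is approached by step up from B and then sustained as the same pitch into the next harmony.
Arriving early and becoming a chord tone when the harmony changes — an anticipation.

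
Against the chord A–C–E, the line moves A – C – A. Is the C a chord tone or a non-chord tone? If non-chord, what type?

A minor triad contains A, C, E; C is the third, so it is a chord tone.

Chord tone (the third of A minor triad).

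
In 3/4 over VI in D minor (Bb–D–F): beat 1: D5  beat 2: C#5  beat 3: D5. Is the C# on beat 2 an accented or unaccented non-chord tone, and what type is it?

Unaccented neighbor tone.

The harmony at that moment is Bb major triad (Bb, D, F); C#5 is not a chord tone.
It is approached by step down from D5 and left by step up to D5.
Step away and step back to the same note — a neighbor tone (lower neighbor).
It falls on a weak beat, so it is unaccented.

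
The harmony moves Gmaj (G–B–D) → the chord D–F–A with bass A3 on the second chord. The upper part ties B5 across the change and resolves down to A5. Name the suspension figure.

At the second chord the bass is A3. The suspended B5 lies a ninth above the bass; after resolving down by step to A5, the interval above the bass becomes an octave.
Suspension figures are named by those two intervals: 9–8.

9–8 suspension.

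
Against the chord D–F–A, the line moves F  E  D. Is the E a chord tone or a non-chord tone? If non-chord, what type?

Non-chord tone — a passing tone.

The harmony at that moment is D minor triad (D, F, A); E is not a chord tone.
It is approached by step down from F and left by step down to D.
Step in, step out in the same direction — a passing tone.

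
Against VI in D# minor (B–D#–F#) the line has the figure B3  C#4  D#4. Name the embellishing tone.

C#4 is a passing tone.

The harmony at that moment is B major triad (B, D#, F#); C#4 is not a chord tone.
It is approached by step up from B3 and left by step up to D#4.
Step in, step out in the same direction — a passing tone.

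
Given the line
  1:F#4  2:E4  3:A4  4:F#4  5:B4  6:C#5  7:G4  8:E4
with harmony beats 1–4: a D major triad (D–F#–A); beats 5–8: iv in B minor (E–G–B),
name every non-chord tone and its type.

E4 (beat 2) — escape tone; C#5 (beat 6) — escape tone.

The harmony at that moment is D major triad (D, F#, A); E4 is not a chord tone.
It is approached by step down from F#4 and left by leap up to A4.
Step in, leap out — an escape tone.
The harmony at that moment is E minor triad (E, G, B); C#5 is not a chord tone.
It is approached by step up from B4 and left by leap down to G4.
Step in, leap out — an escape tone.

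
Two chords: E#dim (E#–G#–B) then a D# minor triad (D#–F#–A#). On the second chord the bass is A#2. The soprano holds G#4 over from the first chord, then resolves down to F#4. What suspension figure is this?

At the second chord the bass is A#2. The suspended G#4 lies a seventh above the bass; after resolving down by step to F#4, the interval above the bass becomes a sixth.
Suspension figures are named by those two intervals: 7–6.

7–6 suspension.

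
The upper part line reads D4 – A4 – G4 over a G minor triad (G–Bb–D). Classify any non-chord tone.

The harmony at that moment is G minor triad (G, Bb, D); A4 is not a chord tone.
It is approached by leap up from D4 and left by step down to G4.
Leap in, step out — an appoggiatura.

A4 is an appoggiatura.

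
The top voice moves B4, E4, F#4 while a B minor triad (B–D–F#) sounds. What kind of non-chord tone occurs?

E4 is an appoggiatura.

The harmony at that moment is B minor triad (B, D, F#); E4 is not a chord tone.
It is approached by leap down from B4 and left by step up to F#4.
Leap in, step out — an appoggiatura.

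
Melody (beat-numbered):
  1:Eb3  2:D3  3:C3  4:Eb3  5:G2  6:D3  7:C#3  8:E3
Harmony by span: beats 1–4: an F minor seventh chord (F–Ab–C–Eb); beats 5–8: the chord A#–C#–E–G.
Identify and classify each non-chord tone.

The harmony at that moment is F minor seventh chord (F, Ab, C, Eb); D3 is not a chord tone.
It is approached by step down from Eb3 and left by step down to C3.
Step in, step out in the same direction — a passing tone.
The harmony at that moment is A# diminished seventh chord (A#, C#, E, G); D3 is not a chord tone.
It is approached by leap up from G2 and left by step down to C#3.
Leap in, step out — an appoggiatura.

D3 (beat 2) — passing tone; D3 (beat 6) — appoggiatura.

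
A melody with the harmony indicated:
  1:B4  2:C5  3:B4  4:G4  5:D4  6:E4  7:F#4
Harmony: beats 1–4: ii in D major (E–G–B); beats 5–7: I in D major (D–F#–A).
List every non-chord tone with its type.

C5 (beat 2) — neighbor tone; E4 (beat 6) — passing tone.

The harmony at that moment is E minor triad (E, G, B); C5 is not a chord tone.
It is approached by step up from B4 and left by step down to B4.
Step away and step back to the same note — a neighbor tone (upper neighbor).
The harmony at that moment is D major triad (D, F#, A); E4 is not a chord tone.
It is approached by step up from D4 and left by step up to F#4.
Step in, step out in the same direction — a passing tone.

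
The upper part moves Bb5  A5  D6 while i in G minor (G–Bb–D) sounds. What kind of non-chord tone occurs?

A5 is an escape tone.

The harmony at that moment is G minor triad (G, Bb, D); A5 is not a chord tone.
It is approached by step down from Bb5 and left by leap up to D6.
Step in, leap out — an escape tone.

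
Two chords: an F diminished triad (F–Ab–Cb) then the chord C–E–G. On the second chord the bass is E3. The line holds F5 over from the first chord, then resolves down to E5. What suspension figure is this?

At the second chord the bass is E3. The suspended F5 lies a ninth above the bass; after resolving down by step to E5, the interval above the bass becomes an octave.
Suspension figures are named by those two intervals: 9–8.

9–8 suspension.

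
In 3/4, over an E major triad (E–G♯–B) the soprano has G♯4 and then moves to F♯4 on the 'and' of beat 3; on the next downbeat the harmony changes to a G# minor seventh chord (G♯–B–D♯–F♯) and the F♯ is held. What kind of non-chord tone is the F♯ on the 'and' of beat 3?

Anticipation.

The harmony at that moment is E major triad (E, G♯, B); F♯4 is not a chord tone.
It is approached by step down from G♯4 and then sustained as the same pitch into the next harmony.
Arriving early and becoming a chord tone when the harmony changes — an anticipation.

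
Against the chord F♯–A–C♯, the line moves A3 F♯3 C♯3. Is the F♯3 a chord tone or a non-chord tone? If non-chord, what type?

Chord tone (the root of F# minor triad).

F# minor triad contains F♯, A, C♯; F♯ is the root, so it is a chord tone.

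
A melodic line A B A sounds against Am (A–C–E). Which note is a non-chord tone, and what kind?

The harmony at that moment is A minor triad (A, C, E); B is not a chord tone.
It is approached by step up from A and left by step down to A.
Step away and step back to the same note — a neighbor tone (upper neighbor).

B is a neighbor tone.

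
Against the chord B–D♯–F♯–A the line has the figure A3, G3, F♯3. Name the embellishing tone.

G3 is a passing tone.

The harmony at that moment is B dominant seventh chord (B, D♯, F♯, A); G3 is not a chord tone.
It is approached by step down from A3 and left by step down to F♯3.
Step in, step out in the same direction — a passing tone.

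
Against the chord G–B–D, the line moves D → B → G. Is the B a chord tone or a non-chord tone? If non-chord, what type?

Chord tone (the third of G major triad).

G major triad contains G, B, D; B is the third, so it is a chord tone.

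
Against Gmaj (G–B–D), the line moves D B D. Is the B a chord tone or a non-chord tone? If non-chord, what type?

Chord tone (the third of G major triad).

G major triad contains G, B, D; B is the third, so it is a chord tone.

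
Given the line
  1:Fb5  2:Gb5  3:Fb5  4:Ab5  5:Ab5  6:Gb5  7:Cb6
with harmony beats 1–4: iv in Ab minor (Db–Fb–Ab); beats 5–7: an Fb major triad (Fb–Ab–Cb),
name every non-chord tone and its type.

The harmony at that moment is Db minor triad (Db, Fb, Ab); Gb5 is not a chord tone.
It is approached by step up from Fb5 and left by step down to Fb5.
Step away and step back to the same note — a neighbor tone (upper neighbor).
The harmony at that moment is Fb major triad (Fb, Ab, Cb); Gb5 is not a chord tone.
It is approached by step down from Ab5 and left by leap up to Cb6.
Step in, leap out — an escape tone.

Gb5 (beat 2) — neighbor tone; Gb5 (beat 6) — escape tone.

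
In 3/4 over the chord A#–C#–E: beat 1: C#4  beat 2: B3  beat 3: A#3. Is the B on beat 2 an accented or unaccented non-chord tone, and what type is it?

The harmony at that moment is A# diminished triad (A#, C#, E); B3 is not a chord tone.
It is approached by step down from C#4 and left by step down to A#3.
Step in, step out in the same direction — a passing tone.
It falls on a weak beat, so it is unaccented.

Unaccented passing tone.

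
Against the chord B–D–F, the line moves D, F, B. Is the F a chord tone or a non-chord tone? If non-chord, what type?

Chord tone (the fifth of B diminished triad).

B diminished triad contains B, D, F; F is the fifth, so it is a chord tone.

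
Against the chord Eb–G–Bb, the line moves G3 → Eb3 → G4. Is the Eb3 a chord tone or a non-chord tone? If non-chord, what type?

Eb major triad contains Eb, G, Bb; Eb is the root, so it is a chord tone.

Chord tone (the root of Eb major triad).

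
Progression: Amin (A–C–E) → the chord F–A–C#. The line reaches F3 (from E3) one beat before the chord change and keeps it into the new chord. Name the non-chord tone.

The harmony at that moment is A minor triad (A, C, E); F3 is not a chord tone.
It is approached by step up from E3 and then sustained as the same pitch into the next harmony.
Arriving early and becoming a chord tone when the harmony changes — an anticipation.

F3 is an anticipation.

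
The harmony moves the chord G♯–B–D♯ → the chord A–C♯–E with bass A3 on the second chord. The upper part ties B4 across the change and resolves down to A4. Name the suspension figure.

9–8 suspension.

At the second chord the bass is A3. The suspended B4 lies a ninth above the bass; after resolving down by step to A4, the interval above the bass becomes an octave.
Suspension figures are named by those two intervals: 9–8.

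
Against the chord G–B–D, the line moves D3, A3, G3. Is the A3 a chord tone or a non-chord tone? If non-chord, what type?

Non-chord tone — an appoggiatura.

The harmony at that moment is G major triad (G, B, D); A3 is not a chord tone.
It is approached by leap up from D3 and left by step down to G3.
Leap in, step out — an appoggiatura.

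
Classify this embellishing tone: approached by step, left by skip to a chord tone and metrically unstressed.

Approach: by step. Departure: by leap. Metric position: weak.
Step in, leap out, from a weak position — an escape tone (échappée). (It is the mirror image of the appoggiatura, which leaps in and steps out on a strong beat.)

Escape tone.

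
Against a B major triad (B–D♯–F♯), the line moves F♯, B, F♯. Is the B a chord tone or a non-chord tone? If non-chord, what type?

Chord tone (the root of B major triad).

B major triad contains B, D♯, F♯; B is the root, so it is a chord tone.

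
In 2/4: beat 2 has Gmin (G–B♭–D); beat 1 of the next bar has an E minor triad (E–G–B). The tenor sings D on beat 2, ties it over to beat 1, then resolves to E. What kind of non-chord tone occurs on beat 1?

Retardation.

The harmony at that moment is E minor triad (E, G, B); D is not a chord tone.
It is held over (the same pitch as the preceding D) and left by step up to E.
Held over from the previous chord and resolving up by step — a retardation.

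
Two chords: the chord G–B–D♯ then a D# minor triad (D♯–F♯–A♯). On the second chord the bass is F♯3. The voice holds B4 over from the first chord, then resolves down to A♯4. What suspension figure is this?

4–3 suspension.

At the second chord the bass is F♯3. The suspended B4 lies a fourth above the bass; after resolving down by step to A♯4, the interval above the bass becomes a third.
Suspension figures are named by those two intervals: 4–3.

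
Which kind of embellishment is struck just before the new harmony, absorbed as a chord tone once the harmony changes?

Anticipation.

Approach: ahead of the chord change (typically by step), so it is dissonant against the current harmony. Departure: none — the same pitch is restated or held and is a chord tone of the new harmony.
Dissonant first, consonant once the harmony catches up: the note simply arrives early — an anticipation. (The reverse timing, consonant first and dissonant after the change, would be a suspension or retardation.)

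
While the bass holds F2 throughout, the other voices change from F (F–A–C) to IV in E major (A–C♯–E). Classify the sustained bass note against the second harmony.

Pedal tone (pedal point).

The harmony at that moment is A major triad (A, C♯, E); F2 is not a chord tone.
It is held over (the same pitch as the preceding F2) and then sustained as the same pitch into the next harmony.
Sustained through a change of harmony — a pedal tone.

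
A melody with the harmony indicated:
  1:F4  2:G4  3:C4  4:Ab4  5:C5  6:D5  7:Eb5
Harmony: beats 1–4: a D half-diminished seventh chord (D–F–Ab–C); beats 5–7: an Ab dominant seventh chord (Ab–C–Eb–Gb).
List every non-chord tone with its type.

G4 (beat 2) — escape tone; D5 (beat 6) — passing tone.

The harmony at that moment is D half-diminished seventh chord (D, F, Ab, C); G4 is not a chord tone.
It is approached by step up from F4 and left by leap down to C4.
Step in, leap out — an escape tone.
The harmony at that moment is Ab dominant seventh chord (Ab, C, Eb, Gb); D5 is not a chord tone.
It is approached by step up from C5 and left by step up to Eb5.
Step in, step out in the same direction — a passing tone.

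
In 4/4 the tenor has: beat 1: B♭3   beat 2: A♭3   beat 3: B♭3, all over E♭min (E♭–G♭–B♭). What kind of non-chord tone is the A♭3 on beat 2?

Lower neighbor tone.

The harmony at that moment is E♭ minor triad (E♭, G♭, B♭); A♭3 is not a chord tone.
It is approached by step down from B♭3 and left by step up to B♭3.
Step away and step back to the same note — a neighbor tone (lower neighbor).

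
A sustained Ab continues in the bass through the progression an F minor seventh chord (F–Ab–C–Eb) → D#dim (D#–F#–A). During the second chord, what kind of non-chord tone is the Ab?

The harmony at that moment is D# diminished triad (D#, F#, A); Ab is not a chord tone.
It is held over (the same pitch as the preceding Ab) and then sustained as the same pitch into the next harmony.
Sustained through a change of harmony — a pedal tone.

Pedal tone (pedal point).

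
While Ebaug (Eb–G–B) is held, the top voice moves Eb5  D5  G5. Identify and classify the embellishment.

D5 is an escape tone.

The harmony at that moment is Eb augmented triad (Eb, G, B); D5 is not a chord tone.
It is approached by step down from Eb5 and left by leap up to G5.
Step in, leap out — an escape tone.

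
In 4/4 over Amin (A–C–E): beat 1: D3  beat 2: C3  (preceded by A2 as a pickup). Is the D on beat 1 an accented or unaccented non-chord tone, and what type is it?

Accented appoggiatura.

The harmony at that moment is A minor triad (A, C, E); D3 is not a chord tone.
It is approached by leap up from A2 and left by step down to C3.
Leap in, step out — an appoggiatura.
It falls on the downbeat, so it is accented.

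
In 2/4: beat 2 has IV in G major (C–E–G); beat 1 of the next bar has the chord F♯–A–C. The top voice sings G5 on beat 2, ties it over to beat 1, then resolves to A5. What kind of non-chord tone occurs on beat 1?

Retardation.

The harmony at that moment is F♯ diminished triad (F♯, A, C); G5 is not a chord tone.
It is held over (the same pitch as the preceding G5) and left by step up to A5.
Held over from the previous chord and resolving up by step — a retardation.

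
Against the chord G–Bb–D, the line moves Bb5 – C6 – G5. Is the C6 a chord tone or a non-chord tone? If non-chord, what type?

The harmony at that moment is G minor triad (G, Bb, D); C6 is not a chord tone.
It is approached by step up from Bb5 and left by leap down to G5.
Step in, leap out — an escape tone.

Non-chord tone — an escape tone.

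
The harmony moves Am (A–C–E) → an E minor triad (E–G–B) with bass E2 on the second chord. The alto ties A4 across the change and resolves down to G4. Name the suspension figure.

4–3 suspension.

At the second chord the bass is E2. The suspended A4 lies a fourth above the bass; after resolving down by step to G4, the interval above the bass becomes a third.
Suspension figures are named by those two intervals: 4–3.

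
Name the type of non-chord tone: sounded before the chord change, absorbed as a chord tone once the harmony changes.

Approach: ahead of the chord change (typically by step), so it is dissonant against the current harmony. Departure: none — the same pitch is restated or held and is a chord tone of the new harmony.
Dissonant first, consonant once the harmony catches up: the note simply arrives early — an anticipation. (The reverse timing, consonant first and dissonant after the change, would be a suspension or retardation.)

Anticipation.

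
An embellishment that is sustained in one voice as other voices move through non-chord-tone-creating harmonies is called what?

Pedal tone.

Approach: none. Departure: none — a single pitch is sustained while the chords change around it, passing through harmonies that do not contain it.
No melodic motion at all; the dissonance is created entirely by the moving harmonies against the stationary note — a pedal tone (pedal point).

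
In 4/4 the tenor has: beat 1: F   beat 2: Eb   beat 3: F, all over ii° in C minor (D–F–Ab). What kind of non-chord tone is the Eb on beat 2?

Lower neighbor tone.

The harmony at that moment is D diminished triad (D, F, Ab); Eb is not a chord tone.
It is approached by step down from F and left by step up to F.
Step away and step back to the same note — a neighbor tone (lower neighbor).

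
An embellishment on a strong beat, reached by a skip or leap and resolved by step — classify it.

Approach: by leap. Departure: by step. Metric position: strong.
Leap in, step out, in a metrically strong position — an appoggiatura. (It is the mirror image of the escape tone, which steps in and leaps out from a weak position.)

Appoggiatura.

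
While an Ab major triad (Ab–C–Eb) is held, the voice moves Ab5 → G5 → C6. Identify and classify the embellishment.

The harmony at that moment is Ab major triad (Ab, C, Eb); G5 is not a chord tone.
It is approached by step down from Ab5 and left by leap up to C6.
Step in, leap out — an escape tone.

G5 is an escape tone.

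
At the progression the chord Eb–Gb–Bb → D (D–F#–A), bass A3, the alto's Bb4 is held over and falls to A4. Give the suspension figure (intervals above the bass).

9–8 suspension.

At the second chord the bass is A3. The suspended Bb4 lies a ninth above the bass; after resolving down by step to A4, the interval above the bass becomes an octave.
Suspension figures are named by those two intervals: 9–8.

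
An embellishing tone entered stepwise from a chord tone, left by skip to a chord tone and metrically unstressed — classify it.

Escape tone.

Approach: by step. Departure: by leap. Metric position: weak.
Step in, leap out, from a weak position — an escape tone (échappée). (It is the mirror image of the appoggiatura, which leaps in and steps out on a strong beat.)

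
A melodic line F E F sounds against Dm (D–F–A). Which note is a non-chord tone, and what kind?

E is a neighbor tone.

The harmony at that moment is D minor triad (D, F, A); E is not a chord tone.
It is approached by step down from F and left by step up to F.
Step away and step back to the same note — a neighbor tone (lower neighbor).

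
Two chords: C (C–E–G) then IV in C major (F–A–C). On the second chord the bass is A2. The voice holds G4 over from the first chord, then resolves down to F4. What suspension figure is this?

7–6 suspension.

At the second chord the bass is A2. The suspended G4 lies a seventh above the bass; after resolving down by step to F4, the interval above the bass becomes a sixth.
Suspension figures are named by those two intervals: 7–6.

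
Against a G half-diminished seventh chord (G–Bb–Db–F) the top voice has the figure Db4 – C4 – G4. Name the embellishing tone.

The harmony at that moment is G half-diminished seventh chord (G, Bb, Db, F); C4 is not a chord tone.
It is approached by step down from Db4 and left by leap up to G4.
Step in, leap out — an escape tone.

C4 is an escape tone.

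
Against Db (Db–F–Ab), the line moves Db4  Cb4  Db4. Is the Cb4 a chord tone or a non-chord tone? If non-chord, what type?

Non-chord tone — a neighbor tone.

The harmony at that moment is Db major triad (Db, F, Ab); Cb4 is not a chord tone.
It is approached by step down from Db4 and left by step up to Db4.
Step away and step back to the same note — a neighbor tone (lower neighbor).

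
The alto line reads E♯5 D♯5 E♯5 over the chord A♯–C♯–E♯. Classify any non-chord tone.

The harmony at that moment is A♯ minor triad (A♯, C♯, E♯); D♯5 is not a chord tone.
It is approached by step down from E♯5 and left by step up to E♯5.
Step away and step back to the same note — a neighbor tone (lower neighbor).

D♯5 is a neighbor tone.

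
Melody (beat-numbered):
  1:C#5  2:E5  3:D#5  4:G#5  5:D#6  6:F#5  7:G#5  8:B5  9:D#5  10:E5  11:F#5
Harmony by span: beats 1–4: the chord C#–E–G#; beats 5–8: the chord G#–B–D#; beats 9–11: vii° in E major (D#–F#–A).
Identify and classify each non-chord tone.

The harmony at that moment is C# minor triad (C#, E, G#); D#5 is not a chord tone.
It is approached by step down from E5 and left by leap up to G#5.
Step in, leap out — an escape tone.
The harmony at that moment is G# minor triad (G#, B, D#); F#5 is not a chord tone.
It is approached by leap down from D#6 and left by step up to G#5.
Leap in, step out — an appoggiatura.
The harmony at that moment is D# diminished triad (D#, F#, A); E5 is not a chord tone.
It is approached by step up from D#5 and left by step up to F#5.
Step in, step out in the same direction — a passing tone.

D#5 (beat 3) — escape tone; F#5 (beat 6) — appoggiatura; E5 (beat 10) — passing tone.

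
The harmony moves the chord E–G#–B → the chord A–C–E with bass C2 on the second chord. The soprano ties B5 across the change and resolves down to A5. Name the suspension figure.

At the second chord the bass is C2. The suspended B5 lies a seventh above the bass; after resolving down by step to A5, the interval above the bass becomes a sixth.
Suspension figures are named by those two intervals: 7–6.

7–6 suspension.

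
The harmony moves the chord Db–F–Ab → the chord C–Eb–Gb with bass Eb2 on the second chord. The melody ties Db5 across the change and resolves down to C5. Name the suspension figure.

7–6 suspension.

At the second chord the bass is Eb2. The suspended Db5 lies a seventh above the bass; after resolving down by step to C5, the interval above the bass becomes a sixth.
Suspension figures are named by those two intervals: 7–6.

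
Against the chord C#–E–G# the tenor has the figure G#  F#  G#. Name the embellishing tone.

The harmony at that moment is C# minor triad (C#, E, G#); F# is not a chord tone.
It is approached by step down from G# and left by step up to G#.
Step away and step back to the same note — a neighbor tone (lower neighbor).

F# is a neighbor tone.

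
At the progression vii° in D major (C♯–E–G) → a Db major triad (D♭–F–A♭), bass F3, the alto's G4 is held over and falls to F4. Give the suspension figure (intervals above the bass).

At the second chord the bass is F3. The suspended G4 lies a ninth above the bass; after resolving down by step to F4, the interval above the bass becomes an octave.
Suspension figures are named by those two intervals: 9–8.

9–8 suspension.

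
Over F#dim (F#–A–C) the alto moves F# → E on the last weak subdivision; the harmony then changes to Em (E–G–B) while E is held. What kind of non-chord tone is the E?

E is an anticipation.

The harmony at that moment is F# diminished triad (F#, A, C); E is not a chord tone.
It is approached by step down from F# and then sustained as the same pitch into the next harmony.
Arriving early and becoming a chord tone when the harmony changes — an anticipation.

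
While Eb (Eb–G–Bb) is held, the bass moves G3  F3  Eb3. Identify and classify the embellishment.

F3 is a passing tone.

The harmony at that moment is Eb major triad (Eb, G, Bb); F3 is not a chord tone.
It is approached by step down from G3 and left by step down to Eb3.
Step in, step out in the same direction — a passing tone.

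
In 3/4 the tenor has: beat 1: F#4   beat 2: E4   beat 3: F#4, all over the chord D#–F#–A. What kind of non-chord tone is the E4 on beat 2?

The harmony at that moment is D# diminished triad (D#, F#, A); E4 is not a chord tone.
It is approached by step down from F#4 and left by step up to F#4.
Step away and step back to the same note — a neighbor tone (lower neighbor).

Lower neighbor tone.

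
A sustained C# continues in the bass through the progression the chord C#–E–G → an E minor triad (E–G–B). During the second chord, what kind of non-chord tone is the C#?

The harmony at that moment is E minor triad (E, G, B); C# is not a chord tone.
It is held over (the same pitch as the preceding C#) and then sustained as the same pitch into the next harmony.
Sustained through a change of harmony — a pedal tone.

Pedal tone (pedal point).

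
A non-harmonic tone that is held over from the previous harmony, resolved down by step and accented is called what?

Approach: by preparation — the pitch is first a chord tone, then held (tied or repeated) while the harmony changes under it. Departure: down by step. Metric position: strong.
A prepared dissonance that resolves downward by step — a suspension. (The same figure resolving upward would be a retardation.)

Suspension.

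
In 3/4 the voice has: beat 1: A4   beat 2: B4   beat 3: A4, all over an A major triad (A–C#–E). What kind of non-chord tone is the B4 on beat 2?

The harmony at that moment is A major triad (A, C#, E); B4 is not a chord tone.
It is approached by step up from A4 and left by step down to A4.
Step away and step back to the same note — a neighbor tone (upper neighbor).

Upper neighbor tone.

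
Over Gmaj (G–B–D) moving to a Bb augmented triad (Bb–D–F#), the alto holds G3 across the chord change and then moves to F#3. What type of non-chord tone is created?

G3 is a suspension.

The harmony at that moment is Bb augmented triad (Bb, D, F#); G3 is not a chord tone.
It is held over (the same pitch as the preceding G3) and left by step down to F#3.
Held over from the previous chord and resolving down by step — a suspension.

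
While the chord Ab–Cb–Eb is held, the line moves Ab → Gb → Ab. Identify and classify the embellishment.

Gb is a neighbor tone.

The harmony at that moment is Ab minor triad (Ab, Cb, Eb); Gb is not a chord tone.
It is approached by step down from Ab and left by step up to Ab.
Step away and step back to the same note — a neighbor tone (lower neighbor).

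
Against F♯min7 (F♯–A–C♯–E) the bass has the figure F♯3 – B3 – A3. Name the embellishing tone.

The harmony at that moment is F♯ minor seventh chord (F♯, A, C♯, E); B3 is not a chord tone.
It is approached by leap up from F♯3 and left by step down to A3.
Leap in, step out — an appoggiatura.

B3 is an appoggiatura.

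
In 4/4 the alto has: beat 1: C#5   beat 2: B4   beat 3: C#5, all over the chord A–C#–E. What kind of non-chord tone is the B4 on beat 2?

Lower neighbor tone.

The harmony at that moment is A major triad (A, C#, E); B4 is not a chord tone.
It is approached by step down from C#5 and left by step up to C#5.
Step away and step back to the same note — a neighbor tone (lower neighbor).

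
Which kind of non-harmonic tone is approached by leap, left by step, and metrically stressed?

Appoggiatura.

Approach: by leap. Departure: by step. Metric position: strong.
Leap in, step out, in a metrically strong position — an appoggiatura. (It is the mirror image of the escape tone, which steps in and leaps out from a weak position.)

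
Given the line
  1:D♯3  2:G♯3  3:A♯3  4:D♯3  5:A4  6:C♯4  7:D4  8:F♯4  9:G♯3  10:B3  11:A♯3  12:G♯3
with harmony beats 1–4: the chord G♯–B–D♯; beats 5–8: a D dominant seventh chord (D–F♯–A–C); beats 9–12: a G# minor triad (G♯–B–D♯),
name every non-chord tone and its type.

The harmony at that moment is G♯ minor triad (G♯, B, D♯); A♯3 is not a chord tone.
It is approached by step up from G♯3 and left by leap down to D♯3.
Step in, leap out — an escape tone.
The harmony at that moment is D dominant seventh chord (D, F♯, A, C); C♯4 is not a chord tone.
It is approached by leap down from A4 and left by step up to D4.
Leap in, step out — an appoggiatura.
The harmony at that moment is G♯ minor triad (G♯, B, D♯); A♯3 is not a chord tone.
It is approached by step down from B3 and left by step down to G♯3.
Step in, step out in the same direction — a passing tone.

A♯3 (beat 3) — escape tone; C♯4 (beat 6) — appoggiatura; A♯3 (beat 11) — passing tone.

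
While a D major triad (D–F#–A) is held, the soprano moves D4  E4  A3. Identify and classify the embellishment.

E4 is an escape tone.

The harmony at that moment is D major triad (D, F#, A); E4 is not a chord tone.
It is approached by step up from D4 and left by leap down to A3.
Step in, leap out — an escape tone.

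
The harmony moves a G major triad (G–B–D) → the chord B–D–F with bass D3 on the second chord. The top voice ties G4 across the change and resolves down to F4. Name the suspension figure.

4–3 suspension.

At the second chord the bass is D3. The suspended G4 lies a fourth above the bass; after resolving down by step to F4, the interval above the bass becomes a third.
Suspension figures are named by those two intervals: 4–3.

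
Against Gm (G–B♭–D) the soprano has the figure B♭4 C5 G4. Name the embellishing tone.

C5 is an escape tone.

The harmony at that moment is G minor triad (G, B♭, D); C5 is not a chord tone.
It is approached by step up from B♭4 and left by leap down to G4.
Step in, leap out — an escape tone.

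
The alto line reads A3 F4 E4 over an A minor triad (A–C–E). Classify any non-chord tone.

F4 is an appoggiatura.

The harmony at that moment is A minor triad (A, C, E); F4 is not a chord tone.
It is approached by leap up from A3 and left by step down to E4.
Leap in, step out — an appoggiatura.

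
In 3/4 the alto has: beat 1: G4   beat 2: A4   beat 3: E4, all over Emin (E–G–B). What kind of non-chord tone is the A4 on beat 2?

The harmony at that moment is E minor triad (E, G, B); A4 is not a chord tone.
It is approached by step up from G4 and left by leap down to E4.
Step in, leap out, on a weak beat — an escape tone.

Escape tone.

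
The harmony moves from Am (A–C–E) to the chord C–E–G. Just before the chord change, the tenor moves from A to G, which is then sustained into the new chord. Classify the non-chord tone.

The harmony at that moment is A minor triad (A, C, E); G is not a chord tone.
It is approached by step down from A and then sustained as the same pitch into the next harmony.
Arriving early and becoming a chord tone when the harmony changes — an anticipation.

G is an anticipation.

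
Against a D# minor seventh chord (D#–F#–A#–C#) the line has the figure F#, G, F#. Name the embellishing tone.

G is a neighbor tone.

The harmony at that moment is D# minor seventh chord (D#, F#, A#, C#); G is not a chord tone.
It is approached by step up from F# and left by step down to F#.
Step away and step back to the same note — a neighbor tone (upper neighbor).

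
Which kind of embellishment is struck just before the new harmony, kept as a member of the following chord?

Anticipation.

Approach: ahead of the chord change (typically by step), so it is dissonant against the current harmony. Departure: none — the same pitch is restated or held and is a chord tone of the new harmony.
Dissonant first, consonant once the harmony catches up: the note simply arrives early — an anticipation. (The reverse timing, consonant first and dissonant after the change, would be a suspension or retardation.)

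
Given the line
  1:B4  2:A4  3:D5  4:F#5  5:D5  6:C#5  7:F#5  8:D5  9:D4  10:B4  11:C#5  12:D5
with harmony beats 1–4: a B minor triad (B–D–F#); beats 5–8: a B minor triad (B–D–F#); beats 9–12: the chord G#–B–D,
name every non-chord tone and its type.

A4 (beat 2) — escape tone; C#5 (beat 6) — escape tone; C#5 (beat 11) — passing tone.

The harmony at that moment is B minor triad (B, D, F#); A4 is not a chord tone.
It is approached by step down from B4 and left by leap up to D5.
Step in, leap out — an escape tone.
The harmony at that moment is B minor triad (B, D, F#); C#5 is not a chord tone.
It is approached by step down from D5 and left by leap up to F#5.
Step in, leap out — an escape tone.
The harmony at that moment is G# diminished triad (G#, B, D); C#5 is not a chord tone.
It is approached by step up from B4 and left by step up to D5.
Step in, step out in the same direction — a passing tone.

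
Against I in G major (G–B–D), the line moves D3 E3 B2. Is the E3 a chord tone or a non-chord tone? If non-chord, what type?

The harmony at that moment is G major triad (G, B, D); E3 is not a chord tone.
It is approached by step up from D3 and left by leap down to B2.
Step in, leap out — an escape tone.

Non-chord tone — an escape tone.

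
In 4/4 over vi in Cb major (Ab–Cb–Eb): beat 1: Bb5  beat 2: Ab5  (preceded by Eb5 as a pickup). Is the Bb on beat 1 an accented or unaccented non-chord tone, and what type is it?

The harmony at that moment is Ab minor triad (Ab, Cb, Eb); Bb5 is not a chord tone.
It is approached by leap up from Eb5 and left by step down to Ab5.
Leap in, step out — an appoggiatura.
It falls on the downbeat, so it is accented.

Accented appoggiatura.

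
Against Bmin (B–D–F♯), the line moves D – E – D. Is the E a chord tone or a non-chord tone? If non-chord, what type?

Non-chord tone — a neighbor tone.

The harmony at that moment is B minor triad (B, D, F♯); E is not a chord tone.
It is approached by step up from D and left by step down to D.
Step away and step back to the same note — a neighbor tone (upper neighbor).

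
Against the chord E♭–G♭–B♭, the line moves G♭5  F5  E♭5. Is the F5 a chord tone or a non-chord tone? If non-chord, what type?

Non-chord tone — a passing tone.

The harmony at that moment is E♭ minor triad (E♭, G♭, B♭); F5 is not a chord tone.
It is approached by step down from G♭5 and left by step down to E♭5.
Step in, step out in the same direction — a passing tone.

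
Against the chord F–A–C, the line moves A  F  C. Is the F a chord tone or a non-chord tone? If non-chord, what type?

F major triad contains F, A, C; F is the root, so it is a chord tone.

Chord tone (the root of F major triad).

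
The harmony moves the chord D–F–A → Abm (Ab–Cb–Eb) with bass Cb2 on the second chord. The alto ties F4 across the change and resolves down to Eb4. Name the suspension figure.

4–3 suspension.

At the second chord the bass is Cb2. The suspended F4 lies a fourth above the bass; after resolving down by step to Eb4, the interval above the bass becomes a third.
Suspension figures are named by those two intervals: 4–3.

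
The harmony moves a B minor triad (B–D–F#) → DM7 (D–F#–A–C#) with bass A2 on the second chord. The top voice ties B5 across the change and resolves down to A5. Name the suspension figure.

At the second chord the bass is A2. The suspended B5 lies a ninth above the bass; after resolving down by step to A5, the interval above the bass becomes an octave.
Suspension figures are named by those two intervals: 9–8.

9–8 suspension.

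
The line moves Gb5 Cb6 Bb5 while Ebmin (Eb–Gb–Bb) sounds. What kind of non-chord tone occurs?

The harmony at that moment is Eb minor triad (Eb, Gb, Bb); Cb6 is not a chord tone.
It is approached by leap up from Gb5 and left by step down to Bb5.
Leap in, step out — an appoggiatura.

Cb6 is an appoggiatura.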